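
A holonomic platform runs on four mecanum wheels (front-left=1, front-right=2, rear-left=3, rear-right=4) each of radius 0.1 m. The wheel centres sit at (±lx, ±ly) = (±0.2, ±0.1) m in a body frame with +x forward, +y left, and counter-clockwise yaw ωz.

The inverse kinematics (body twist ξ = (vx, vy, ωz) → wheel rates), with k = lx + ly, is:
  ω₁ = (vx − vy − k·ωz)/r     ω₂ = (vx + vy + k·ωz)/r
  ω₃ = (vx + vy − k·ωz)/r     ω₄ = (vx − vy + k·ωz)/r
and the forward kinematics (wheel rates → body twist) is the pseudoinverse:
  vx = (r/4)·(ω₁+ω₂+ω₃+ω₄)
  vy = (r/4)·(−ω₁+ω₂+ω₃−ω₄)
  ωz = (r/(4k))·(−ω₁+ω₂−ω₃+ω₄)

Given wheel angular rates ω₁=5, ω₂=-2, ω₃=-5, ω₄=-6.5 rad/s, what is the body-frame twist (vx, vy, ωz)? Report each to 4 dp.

k = lx + ly = 0.2 + 0.1 = 0.3000
ω₁+ω₂+ω₃+ω₄ = -8.5000  →  vx = (0.1/4)·-8.5000 = -0.2125
−ω₁+ω₂+ω₃−ω₄ = -5.5000  →  vy = (0.1/4)·-5.5000 = -0.1375
−ω₁+ω₂−ω₃+ω₄ = -8.5000  →  ωz = (0.1/1.2000)·-8.5000 = -0.7083

(-0.2125, -0.1375, -0.7083)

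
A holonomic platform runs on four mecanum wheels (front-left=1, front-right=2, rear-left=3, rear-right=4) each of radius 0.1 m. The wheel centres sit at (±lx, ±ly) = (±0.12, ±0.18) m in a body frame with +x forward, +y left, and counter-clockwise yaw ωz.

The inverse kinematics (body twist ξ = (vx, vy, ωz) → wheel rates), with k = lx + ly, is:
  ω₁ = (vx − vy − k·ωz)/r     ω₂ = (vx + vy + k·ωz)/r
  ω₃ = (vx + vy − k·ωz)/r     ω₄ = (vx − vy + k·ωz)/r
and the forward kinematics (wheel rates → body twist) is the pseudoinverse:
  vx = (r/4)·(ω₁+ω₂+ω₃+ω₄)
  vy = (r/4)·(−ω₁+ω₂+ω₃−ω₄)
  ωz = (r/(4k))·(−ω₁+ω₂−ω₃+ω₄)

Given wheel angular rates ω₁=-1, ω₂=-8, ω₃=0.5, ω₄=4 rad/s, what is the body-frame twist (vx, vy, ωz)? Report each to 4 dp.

k = lx + ly = 0.12 + 0.18 = 0.3000
ω₁+ω₂+ω₃+ω₄ = -4.5000  →  vx = (0.1/4)·-4.5000 = -0.1125
−ω₁+ω₂+ω₃−ω₄ = -10.5000  →  vy = (0.1/4)·-10.5000 = -0.2625
−ω₁+ω₂−ω₃+ω₄ = -3.5000  →  ωz = (0.1/1.2000)·-3.5000 = -0.2917

(-0.1125, -0.2625, -0.2917)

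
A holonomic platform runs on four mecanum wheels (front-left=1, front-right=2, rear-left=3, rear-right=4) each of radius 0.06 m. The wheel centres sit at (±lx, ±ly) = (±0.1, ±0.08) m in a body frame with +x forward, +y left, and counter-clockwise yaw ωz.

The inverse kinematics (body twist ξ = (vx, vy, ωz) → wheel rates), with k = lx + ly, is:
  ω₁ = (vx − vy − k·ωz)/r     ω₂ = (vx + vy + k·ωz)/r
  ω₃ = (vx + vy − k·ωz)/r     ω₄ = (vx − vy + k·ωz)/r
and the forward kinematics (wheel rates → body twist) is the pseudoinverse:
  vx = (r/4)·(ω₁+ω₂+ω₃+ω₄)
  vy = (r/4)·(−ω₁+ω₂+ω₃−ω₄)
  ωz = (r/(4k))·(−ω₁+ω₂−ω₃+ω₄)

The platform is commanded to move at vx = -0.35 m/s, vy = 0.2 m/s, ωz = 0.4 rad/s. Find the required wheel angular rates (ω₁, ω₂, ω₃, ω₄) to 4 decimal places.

(-10.3667, -1.3000, -3.7000, -7.9667)

k = lx + ly = 0.1 + 0.08 = 0.1800;  k·ωz = 0.1800·0.4 = 0.0720
ω₁ (FL) = (vx − vy − k·ωz)/r = -0.6220/0.06 = -10.3667
ω₂ (FR) = (vx + vy + k·ωz)/r = -0.0780/0.06 = -1.3000
ω₃ (RL) = (vx + vy − k·ωz)/r = -0.2220/0.06 = -3.7000
ω₄ (RR) = (vx − vy + k·ωz)/r = -0.4780/0.06 = -7.9667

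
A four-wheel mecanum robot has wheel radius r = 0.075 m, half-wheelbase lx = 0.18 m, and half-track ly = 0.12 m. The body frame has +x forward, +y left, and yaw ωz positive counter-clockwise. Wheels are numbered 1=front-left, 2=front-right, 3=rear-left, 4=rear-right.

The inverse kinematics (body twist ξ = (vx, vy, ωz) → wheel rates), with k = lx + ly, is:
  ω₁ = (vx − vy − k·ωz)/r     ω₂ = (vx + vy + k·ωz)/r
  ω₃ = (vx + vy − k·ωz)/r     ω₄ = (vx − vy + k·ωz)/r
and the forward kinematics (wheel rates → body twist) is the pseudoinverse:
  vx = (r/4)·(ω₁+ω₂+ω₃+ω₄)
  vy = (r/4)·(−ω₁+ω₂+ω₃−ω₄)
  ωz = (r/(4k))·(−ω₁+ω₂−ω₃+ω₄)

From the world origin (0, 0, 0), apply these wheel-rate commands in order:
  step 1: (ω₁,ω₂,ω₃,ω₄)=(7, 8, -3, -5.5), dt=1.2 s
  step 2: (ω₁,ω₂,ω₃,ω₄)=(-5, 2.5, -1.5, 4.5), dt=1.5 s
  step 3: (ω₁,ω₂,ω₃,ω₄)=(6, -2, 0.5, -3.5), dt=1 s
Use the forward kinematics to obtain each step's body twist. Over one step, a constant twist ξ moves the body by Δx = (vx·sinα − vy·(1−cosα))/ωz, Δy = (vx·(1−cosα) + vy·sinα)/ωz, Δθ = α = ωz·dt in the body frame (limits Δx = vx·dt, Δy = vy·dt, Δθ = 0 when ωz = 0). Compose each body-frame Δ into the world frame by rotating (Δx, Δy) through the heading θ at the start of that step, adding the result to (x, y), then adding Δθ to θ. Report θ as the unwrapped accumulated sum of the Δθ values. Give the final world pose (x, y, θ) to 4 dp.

(0.2066, 0.0718, 0.4031)

step 1: ξ=(vx,vy,ωz)=(0.1219, 0.0656, -0.0938), dt=1.2 → body Δ=(0.1504, 0.0704, -0.1125) → world pose (0.1504, 0.0704, -0.1125)
step 2: ξ=(vx,vy,ωz)=(0.0094, 0.0281, 0.8438), dt=1.5 → body Δ=(-0.0127, 0.0396, 1.2656) → world pose (0.1422, 0.1111, 1.1531)
step 3: ξ=(vx,vy,ωz)=(0.0187, -0.0750, -0.7500), dt=1.0 → body Δ=(-0.0098, -0.0749, -0.7500) → world pose (0.2066, 0.0718, 0.4031)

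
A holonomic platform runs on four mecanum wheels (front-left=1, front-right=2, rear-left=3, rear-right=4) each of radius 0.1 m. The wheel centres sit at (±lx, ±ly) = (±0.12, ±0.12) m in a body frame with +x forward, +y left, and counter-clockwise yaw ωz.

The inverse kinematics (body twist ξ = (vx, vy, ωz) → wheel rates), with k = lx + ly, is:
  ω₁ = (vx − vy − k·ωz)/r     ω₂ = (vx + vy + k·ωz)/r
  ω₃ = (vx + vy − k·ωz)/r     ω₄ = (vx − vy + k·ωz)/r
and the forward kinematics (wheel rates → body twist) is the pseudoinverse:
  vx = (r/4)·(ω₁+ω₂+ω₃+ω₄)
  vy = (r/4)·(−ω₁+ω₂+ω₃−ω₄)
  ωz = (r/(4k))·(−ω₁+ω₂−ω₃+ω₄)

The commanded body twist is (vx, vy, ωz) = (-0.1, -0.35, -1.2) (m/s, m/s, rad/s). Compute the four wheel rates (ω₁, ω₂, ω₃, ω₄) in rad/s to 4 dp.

k = lx + ly = 0.12 + 0.12 = 0.2400;  k·ωz = 0.2400·-1.2 = -0.2880
ω₁ (FL) = (vx − vy − k·ωz)/r = 0.5380/0.1 = 5.3800
ω₂ (FR) = (vx + vy + k·ωz)/r = -0.7380/0.1 = -7.3800
ω₃ (RL) = (vx + vy − k·ωz)/r = -0.1620/0.1 = -1.6200
ω₄ (RR) = (vx − vy + k·ωz)/r = -0.0380/0.1 = -0.3800

(5.3800, -7.3800, -1.6200, -0.3800)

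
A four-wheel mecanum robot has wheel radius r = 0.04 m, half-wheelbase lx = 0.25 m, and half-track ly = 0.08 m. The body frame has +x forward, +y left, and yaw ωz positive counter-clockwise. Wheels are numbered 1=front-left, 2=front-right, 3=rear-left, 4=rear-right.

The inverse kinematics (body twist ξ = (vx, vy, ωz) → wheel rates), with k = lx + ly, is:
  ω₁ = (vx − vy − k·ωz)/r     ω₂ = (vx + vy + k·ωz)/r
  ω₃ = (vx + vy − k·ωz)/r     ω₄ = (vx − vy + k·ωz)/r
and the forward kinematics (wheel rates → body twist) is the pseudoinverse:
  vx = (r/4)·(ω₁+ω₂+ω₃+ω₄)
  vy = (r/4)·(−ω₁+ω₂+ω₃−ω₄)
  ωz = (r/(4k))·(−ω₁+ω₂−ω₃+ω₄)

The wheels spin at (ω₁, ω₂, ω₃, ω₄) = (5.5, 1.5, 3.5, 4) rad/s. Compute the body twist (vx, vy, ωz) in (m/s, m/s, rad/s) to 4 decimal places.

k = lx + ly = 0.25 + 0.08 = 0.3300
ω₁+ω₂+ω₃+ω₄ = 14.5000  →  vx = (0.04/4)·14.5000 = 0.1450
−ω₁+ω₂+ω₃−ω₄ = -4.5000  →  vy = (0.04/4)·-4.5000 = -0.0450
−ω₁+ω₂−ω₃+ω₄ = -3.5000  →  ωz = (0.04/1.3200)·-3.5000 = -0.1061

(0.1450, -0.0450, -0.1061)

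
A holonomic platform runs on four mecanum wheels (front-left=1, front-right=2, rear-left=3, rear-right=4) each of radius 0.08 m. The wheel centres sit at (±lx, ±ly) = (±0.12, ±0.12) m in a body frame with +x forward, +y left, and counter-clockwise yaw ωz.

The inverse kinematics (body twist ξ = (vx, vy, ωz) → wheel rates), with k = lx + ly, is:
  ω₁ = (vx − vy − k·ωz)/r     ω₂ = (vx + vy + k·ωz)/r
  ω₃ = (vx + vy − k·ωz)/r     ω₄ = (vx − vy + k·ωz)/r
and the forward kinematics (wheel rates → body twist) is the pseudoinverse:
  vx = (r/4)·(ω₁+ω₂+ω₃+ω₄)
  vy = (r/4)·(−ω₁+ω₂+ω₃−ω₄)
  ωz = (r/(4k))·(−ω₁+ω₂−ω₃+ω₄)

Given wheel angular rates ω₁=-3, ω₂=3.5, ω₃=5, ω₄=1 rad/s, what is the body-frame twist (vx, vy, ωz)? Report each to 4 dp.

(0.1300, 0.2100, 0.2083)

k = lx + ly = 0.12 + 0.12 = 0.2400
ω₁+ω₂+ω₃+ω₄ = 6.5000  →  vx = (0.08/4)·6.5000 = 0.1300
−ω₁+ω₂+ω₃−ω₄ = 10.5000  →  vy = (0.08/4)·10.5000 = 0.2100
−ω₁+ω₂−ω₃+ω₄ = 2.5000  →  ωz = (0.08/0.9600)·2.5000 = 0.2083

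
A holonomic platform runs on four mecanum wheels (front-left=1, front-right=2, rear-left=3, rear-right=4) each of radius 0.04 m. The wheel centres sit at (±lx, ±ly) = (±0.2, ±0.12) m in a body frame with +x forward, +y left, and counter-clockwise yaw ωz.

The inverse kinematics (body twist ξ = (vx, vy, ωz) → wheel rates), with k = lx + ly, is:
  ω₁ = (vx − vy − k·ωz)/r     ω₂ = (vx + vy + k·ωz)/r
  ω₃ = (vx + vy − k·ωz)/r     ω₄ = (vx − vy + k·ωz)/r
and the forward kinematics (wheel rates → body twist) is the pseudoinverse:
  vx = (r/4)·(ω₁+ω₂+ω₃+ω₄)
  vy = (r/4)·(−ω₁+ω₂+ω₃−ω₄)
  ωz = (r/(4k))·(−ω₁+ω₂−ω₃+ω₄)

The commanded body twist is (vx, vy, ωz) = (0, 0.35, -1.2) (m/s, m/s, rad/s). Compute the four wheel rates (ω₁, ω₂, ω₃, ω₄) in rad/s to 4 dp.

(0.8500, -0.8500, 18.3500, -18.3500)

k = lx + ly = 0.2 + 0.12 = 0.3200;  k·ωz = 0.3200·-1.2 = -0.3840
ω₁ (FL) = (vx − vy − k·ωz)/r = 0.0340/0.04 = 0.8500
ω₂ (FR) = (vx + vy + k·ωz)/r = -0.0340/0.04 = -0.8500
ω₃ (RL) = (vx + vy − k·ωz)/r = 0.7340/0.04 = 18.3500
ω₄ (RR) = (vx − vy + k·ωz)/r = -0.7340/0.04 = -18.3500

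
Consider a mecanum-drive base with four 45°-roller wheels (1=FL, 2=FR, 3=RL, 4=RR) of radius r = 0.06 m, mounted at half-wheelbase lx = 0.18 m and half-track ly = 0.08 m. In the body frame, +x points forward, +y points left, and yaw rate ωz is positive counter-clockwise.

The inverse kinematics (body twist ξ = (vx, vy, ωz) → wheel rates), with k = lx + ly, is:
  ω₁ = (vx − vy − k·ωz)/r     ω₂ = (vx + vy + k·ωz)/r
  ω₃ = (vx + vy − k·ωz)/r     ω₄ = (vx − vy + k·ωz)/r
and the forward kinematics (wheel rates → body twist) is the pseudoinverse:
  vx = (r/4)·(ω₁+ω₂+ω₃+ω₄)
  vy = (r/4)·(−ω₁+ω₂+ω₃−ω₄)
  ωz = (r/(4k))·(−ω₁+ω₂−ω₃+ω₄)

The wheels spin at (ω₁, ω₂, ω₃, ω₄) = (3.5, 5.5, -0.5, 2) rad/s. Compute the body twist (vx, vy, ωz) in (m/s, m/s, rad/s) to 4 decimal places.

k = lx + ly = 0.18 + 0.08 = 0.2600
ω₁+ω₂+ω₃+ω₄ = 10.5000  →  vx = (0.06/4)·10.5000 = 0.1575
−ω₁+ω₂+ω₃−ω₄ = -0.5000  →  vy = (0.06/4)·-0.5000 = -0.0075
−ω₁+ω₂−ω₃+ω₄ = 4.5000  →  ωz = (0.06/1.0400)·4.5000 = 0.2596

(0.1575, -0.0075, 0.2596)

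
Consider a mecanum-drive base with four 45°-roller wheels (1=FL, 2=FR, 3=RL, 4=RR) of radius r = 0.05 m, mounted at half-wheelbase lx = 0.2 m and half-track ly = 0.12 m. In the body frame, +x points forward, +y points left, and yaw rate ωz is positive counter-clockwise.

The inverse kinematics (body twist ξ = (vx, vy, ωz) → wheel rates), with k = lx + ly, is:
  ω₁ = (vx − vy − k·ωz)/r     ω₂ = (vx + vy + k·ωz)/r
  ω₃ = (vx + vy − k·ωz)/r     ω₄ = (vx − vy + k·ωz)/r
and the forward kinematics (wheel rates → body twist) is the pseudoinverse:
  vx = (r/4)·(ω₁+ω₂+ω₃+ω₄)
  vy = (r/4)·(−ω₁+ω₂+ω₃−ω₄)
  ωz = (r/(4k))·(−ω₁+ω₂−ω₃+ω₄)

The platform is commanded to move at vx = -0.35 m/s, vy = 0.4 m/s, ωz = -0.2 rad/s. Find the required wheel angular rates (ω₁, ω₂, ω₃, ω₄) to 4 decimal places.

(-13.7200, -0.2800, 2.2800, -16.2800)

k = lx + ly = 0.2 + 0.12 = 0.3200;  k·ωz = 0.3200·-0.2 = -0.0640
ω₁ (FL) = (vx − vy − k·ωz)/r = -0.6860/0.05 = -13.7200
ω₂ (FR) = (vx + vy + k·ωz)/r = -0.0140/0.05 = -0.2800
ω₃ (RL) = (vx + vy − k·ωz)/r = 0.1140/0.05 = 2.2800
ω₄ (RR) = (vx − vy + k·ωz)/r = -0.8140/0.05 = -16.2800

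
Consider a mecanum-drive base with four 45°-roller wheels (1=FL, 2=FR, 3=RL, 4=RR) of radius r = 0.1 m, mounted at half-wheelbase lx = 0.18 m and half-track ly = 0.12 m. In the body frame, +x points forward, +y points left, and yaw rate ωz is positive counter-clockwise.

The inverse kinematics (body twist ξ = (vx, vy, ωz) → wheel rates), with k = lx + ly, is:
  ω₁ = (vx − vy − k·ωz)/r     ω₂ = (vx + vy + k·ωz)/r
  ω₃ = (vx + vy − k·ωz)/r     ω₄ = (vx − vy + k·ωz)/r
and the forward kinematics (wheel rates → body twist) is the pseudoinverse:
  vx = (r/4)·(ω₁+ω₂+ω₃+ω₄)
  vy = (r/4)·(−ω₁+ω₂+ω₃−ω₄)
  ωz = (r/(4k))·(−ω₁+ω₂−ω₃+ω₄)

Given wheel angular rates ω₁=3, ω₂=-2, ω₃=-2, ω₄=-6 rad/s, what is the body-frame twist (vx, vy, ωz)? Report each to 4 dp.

(-0.1750, -0.0250, -0.7500)

k = lx + ly = 0.18 + 0.12 = 0.3000
ω₁+ω₂+ω₃+ω₄ = -7.0000  →  vx = (0.1/4)·-7.0000 = -0.1750
−ω₁+ω₂+ω₃−ω₄ = -1.0000  →  vy = (0.1/4)·-1.0000 = -0.0250
−ω₁+ω₂−ω₃+ω₄ = -9.0000  →  ωz = (0.1/1.2000)·-9.0000 = -0.7500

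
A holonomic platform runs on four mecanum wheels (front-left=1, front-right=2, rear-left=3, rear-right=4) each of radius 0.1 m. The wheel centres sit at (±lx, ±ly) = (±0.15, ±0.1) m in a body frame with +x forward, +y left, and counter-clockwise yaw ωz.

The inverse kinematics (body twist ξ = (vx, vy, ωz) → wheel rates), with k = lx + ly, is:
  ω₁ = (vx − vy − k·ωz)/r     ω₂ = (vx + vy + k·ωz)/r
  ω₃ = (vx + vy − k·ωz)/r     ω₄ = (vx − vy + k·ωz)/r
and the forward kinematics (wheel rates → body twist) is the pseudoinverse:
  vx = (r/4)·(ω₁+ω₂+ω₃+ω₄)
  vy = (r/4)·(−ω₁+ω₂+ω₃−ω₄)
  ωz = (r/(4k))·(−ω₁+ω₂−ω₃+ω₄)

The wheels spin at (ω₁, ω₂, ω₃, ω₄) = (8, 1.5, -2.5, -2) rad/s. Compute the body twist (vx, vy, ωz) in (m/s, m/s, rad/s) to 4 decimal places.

(0.1250, -0.1750, -0.6000)

k = lx + ly = 0.15 + 0.1 = 0.2500
ω₁+ω₂+ω₃+ω₄ = 5.0000  →  vx = (0.1/4)·5.0000 = 0.1250
−ω₁+ω₂+ω₃−ω₄ = -7.0000  →  vy = (0.1/4)·-7.0000 = -0.1750
−ω₁+ω₂−ω₃+ω₄ = -6.0000  →  ωz = (0.1/1.0000)·-6.0000 = -0.6000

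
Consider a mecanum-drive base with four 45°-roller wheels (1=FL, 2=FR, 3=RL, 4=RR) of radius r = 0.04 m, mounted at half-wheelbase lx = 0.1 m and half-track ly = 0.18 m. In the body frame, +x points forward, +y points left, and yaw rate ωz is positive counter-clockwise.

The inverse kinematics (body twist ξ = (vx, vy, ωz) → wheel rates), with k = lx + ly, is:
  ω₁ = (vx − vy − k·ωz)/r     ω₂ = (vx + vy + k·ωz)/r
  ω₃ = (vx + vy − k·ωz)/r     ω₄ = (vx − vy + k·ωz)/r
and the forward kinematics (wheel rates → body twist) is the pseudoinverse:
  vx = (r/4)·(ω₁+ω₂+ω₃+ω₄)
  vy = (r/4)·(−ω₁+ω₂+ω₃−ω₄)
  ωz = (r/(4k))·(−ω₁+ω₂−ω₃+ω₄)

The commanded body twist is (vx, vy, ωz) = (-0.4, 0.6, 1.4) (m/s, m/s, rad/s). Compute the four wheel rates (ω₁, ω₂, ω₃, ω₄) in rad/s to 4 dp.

k = lx + ly = 0.1 + 0.18 = 0.2800;  k·ωz = 0.2800·1.4 = 0.3920
ω₁ (FL) = (vx − vy − k·ωz)/r = -1.3920/0.04 = -34.8000
ω₂ (FR) = (vx + vy + k·ωz)/r = 0.5920/0.04 = 14.8000
ω₃ (RL) = (vx + vy − k·ωz)/r = -0.1920/0.04 = -4.8000
ω₄ (RR) = (vx − vy + k·ωz)/r = -0.6080/0.04 = -15.2000

(-34.8000, 14.8000, -4.8000, -15.2000)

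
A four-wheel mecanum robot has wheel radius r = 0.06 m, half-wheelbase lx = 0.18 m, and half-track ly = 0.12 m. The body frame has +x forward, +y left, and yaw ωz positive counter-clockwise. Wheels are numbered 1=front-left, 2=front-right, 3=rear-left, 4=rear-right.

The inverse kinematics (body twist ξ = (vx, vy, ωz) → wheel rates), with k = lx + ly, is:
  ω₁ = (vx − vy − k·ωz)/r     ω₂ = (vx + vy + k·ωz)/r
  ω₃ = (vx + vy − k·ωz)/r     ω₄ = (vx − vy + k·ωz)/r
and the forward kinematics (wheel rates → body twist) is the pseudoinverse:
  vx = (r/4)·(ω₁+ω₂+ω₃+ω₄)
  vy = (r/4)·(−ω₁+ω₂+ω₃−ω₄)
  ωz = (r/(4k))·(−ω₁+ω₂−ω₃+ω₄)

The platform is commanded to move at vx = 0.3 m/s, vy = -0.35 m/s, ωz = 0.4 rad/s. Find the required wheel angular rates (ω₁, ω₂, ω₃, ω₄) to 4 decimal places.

k = lx + ly = 0.18 + 0.12 = 0.3000;  k·ωz = 0.3000·0.4 = 0.1200
ω₁ (FL) = (vx − vy − k·ωz)/r = 0.5300/0.06 = 8.8333
ω₂ (FR) = (vx + vy + k·ωz)/r = 0.0700/0.06 = 1.1667
ω₃ (RL) = (vx + vy − k·ωz)/r = -0.1700/0.06 = -2.8333
ω₄ (RR) = (vx − vy + k·ωz)/r = 0.7700/0.06 = 12.8333

(8.8333, 1.1667, -2.8333, 12.8333)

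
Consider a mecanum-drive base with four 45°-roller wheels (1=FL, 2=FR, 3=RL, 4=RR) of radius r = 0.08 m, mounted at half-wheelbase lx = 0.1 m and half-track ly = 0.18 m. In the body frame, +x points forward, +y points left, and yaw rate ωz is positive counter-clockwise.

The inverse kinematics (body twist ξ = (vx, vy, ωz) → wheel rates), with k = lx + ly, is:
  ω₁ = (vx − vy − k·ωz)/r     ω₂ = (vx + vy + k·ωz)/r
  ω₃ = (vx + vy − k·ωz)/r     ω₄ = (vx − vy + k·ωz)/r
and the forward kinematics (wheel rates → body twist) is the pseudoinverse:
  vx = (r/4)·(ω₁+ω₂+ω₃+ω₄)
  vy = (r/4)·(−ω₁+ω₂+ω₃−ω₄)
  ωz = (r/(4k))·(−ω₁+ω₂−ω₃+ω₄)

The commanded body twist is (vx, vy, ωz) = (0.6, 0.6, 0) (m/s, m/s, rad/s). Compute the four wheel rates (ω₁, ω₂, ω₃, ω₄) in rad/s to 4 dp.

k = lx + ly = 0.1 + 0.18 = 0.2800;  k·ωz = 0.2800·0 = 0.0000
ω₁ (FL) = (vx − vy − k·ωz)/r = 0.0000/0.08 = 0.0000
ω₂ (FR) = (vx + vy + k·ωz)/r = 1.2000/0.08 = 15.0000
ω₃ (RL) = (vx + vy − k·ωz)/r = 1.2000/0.08 = 15.0000
ω₄ (RR) = (vx − vy + k·ωz)/r = 0.0000/0.08 = 0.0000

(0.0000, 15.0000, 15.0000, 0.0000)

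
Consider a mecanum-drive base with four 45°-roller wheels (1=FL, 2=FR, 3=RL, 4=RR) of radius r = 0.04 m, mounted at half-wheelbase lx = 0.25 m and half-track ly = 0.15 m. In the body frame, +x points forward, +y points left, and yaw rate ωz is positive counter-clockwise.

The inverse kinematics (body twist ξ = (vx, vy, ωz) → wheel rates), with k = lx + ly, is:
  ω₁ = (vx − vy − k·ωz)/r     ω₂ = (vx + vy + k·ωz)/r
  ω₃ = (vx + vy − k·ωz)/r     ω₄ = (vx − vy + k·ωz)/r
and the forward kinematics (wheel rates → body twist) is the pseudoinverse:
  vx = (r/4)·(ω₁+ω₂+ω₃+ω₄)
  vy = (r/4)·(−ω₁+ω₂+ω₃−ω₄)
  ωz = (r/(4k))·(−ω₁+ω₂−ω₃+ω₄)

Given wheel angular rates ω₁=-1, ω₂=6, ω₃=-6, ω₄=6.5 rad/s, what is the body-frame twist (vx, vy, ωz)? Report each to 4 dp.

k = lx + ly = 0.25 + 0.15 = 0.4000
ω₁+ω₂+ω₃+ω₄ = 5.5000  →  vx = (0.04/4)·5.5000 = 0.0550
−ω₁+ω₂+ω₃−ω₄ = -5.5000  →  vy = (0.04/4)·-5.5000 = -0.0550
−ω₁+ω₂−ω₃+ω₄ = 19.5000  →  ωz = (0.04/1.6000)·19.5000 = 0.4875

(0.0550, -0.0550, 0.4875)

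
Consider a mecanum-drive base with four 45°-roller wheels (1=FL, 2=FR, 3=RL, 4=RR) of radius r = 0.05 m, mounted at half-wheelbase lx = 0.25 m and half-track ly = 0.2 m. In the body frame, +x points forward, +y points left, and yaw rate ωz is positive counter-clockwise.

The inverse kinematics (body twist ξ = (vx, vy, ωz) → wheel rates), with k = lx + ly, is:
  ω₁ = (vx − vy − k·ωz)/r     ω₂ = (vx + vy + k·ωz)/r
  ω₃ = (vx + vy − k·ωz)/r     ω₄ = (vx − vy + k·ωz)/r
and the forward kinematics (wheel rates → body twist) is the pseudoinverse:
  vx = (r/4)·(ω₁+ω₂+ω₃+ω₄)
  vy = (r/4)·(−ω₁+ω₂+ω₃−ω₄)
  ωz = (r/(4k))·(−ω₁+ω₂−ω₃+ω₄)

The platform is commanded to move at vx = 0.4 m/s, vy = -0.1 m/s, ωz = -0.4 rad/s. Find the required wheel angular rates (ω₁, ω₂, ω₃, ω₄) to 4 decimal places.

(13.6000, 2.4000, 9.6000, 6.4000)

k = lx + ly = 0.25 + 0.2 = 0.4500;  k·ωz = 0.4500·-0.4 = -0.1800
ω₁ (FL) = (vx − vy − k·ωz)/r = 0.6800/0.05 = 13.6000
ω₂ (FR) = (vx + vy + k·ωz)/r = 0.1200/0.05 = 2.4000
ω₃ (RL) = (vx + vy − k·ωz)/r = 0.4800/0.05 = 9.6000
ω₄ (RR) = (vx − vy + k·ωz)/r = 0.3200/0.05 = 6.4000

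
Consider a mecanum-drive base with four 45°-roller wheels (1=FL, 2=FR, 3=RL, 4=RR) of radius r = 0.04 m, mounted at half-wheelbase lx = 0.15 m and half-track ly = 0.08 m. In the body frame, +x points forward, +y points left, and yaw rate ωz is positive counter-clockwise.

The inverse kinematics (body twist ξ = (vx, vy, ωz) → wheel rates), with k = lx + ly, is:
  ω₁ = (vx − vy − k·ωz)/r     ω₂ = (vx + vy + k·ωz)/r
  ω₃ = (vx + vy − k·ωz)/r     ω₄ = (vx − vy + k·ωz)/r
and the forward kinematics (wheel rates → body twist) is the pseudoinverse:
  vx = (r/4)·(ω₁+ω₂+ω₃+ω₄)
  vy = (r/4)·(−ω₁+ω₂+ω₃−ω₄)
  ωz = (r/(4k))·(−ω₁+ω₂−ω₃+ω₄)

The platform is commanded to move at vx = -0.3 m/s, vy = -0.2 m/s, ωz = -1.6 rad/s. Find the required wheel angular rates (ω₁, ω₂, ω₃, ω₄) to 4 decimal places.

k = lx + ly = 0.15 + 0.08 = 0.2300;  k·ωz = 0.2300·-1.6 = -0.3680
ω₁ (FL) = (vx − vy − k·ωz)/r = 0.2680/0.04 = 6.7000
ω₂ (FR) = (vx + vy + k·ωz)/r = -0.8680/0.04 = -21.7000
ω₃ (RL) = (vx + vy − k·ωz)/r = -0.1320/0.04 = -3.3000
ω₄ (RR) = (vx − vy + k·ωz)/r = -0.4680/0.04 = -11.7000

(6.7000, -21.7000, -3.3000, -11.7000)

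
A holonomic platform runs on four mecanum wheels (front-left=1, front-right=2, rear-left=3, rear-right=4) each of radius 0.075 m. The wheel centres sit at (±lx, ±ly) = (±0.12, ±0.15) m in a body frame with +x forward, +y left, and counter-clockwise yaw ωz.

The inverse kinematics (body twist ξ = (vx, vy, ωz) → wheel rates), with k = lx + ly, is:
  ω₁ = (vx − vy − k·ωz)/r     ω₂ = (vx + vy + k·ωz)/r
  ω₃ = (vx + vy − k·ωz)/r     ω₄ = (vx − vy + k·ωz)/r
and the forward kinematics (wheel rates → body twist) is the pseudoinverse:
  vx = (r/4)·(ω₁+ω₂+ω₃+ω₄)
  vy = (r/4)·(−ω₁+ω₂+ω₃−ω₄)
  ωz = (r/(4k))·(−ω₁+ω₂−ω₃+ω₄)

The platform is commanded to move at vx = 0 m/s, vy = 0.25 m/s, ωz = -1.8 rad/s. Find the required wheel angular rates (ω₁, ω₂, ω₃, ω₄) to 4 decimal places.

k = lx + ly = 0.12 + 0.15 = 0.2700;  k·ωz = 0.2700·-1.8 = -0.4860
ω₁ (FL) = (vx − vy − k·ωz)/r = 0.2360/0.075 = 3.1467
ω₂ (FR) = (vx + vy + k·ωz)/r = -0.2360/0.075 = -3.1467
ω₃ (RL) = (vx + vy − k·ωz)/r = 0.7360/0.075 = 9.8133
ω₄ (RR) = (vx − vy + k·ωz)/r = -0.7360/0.075 = -9.8133

(3.1467, -3.1467, 9.8133, -9.8133)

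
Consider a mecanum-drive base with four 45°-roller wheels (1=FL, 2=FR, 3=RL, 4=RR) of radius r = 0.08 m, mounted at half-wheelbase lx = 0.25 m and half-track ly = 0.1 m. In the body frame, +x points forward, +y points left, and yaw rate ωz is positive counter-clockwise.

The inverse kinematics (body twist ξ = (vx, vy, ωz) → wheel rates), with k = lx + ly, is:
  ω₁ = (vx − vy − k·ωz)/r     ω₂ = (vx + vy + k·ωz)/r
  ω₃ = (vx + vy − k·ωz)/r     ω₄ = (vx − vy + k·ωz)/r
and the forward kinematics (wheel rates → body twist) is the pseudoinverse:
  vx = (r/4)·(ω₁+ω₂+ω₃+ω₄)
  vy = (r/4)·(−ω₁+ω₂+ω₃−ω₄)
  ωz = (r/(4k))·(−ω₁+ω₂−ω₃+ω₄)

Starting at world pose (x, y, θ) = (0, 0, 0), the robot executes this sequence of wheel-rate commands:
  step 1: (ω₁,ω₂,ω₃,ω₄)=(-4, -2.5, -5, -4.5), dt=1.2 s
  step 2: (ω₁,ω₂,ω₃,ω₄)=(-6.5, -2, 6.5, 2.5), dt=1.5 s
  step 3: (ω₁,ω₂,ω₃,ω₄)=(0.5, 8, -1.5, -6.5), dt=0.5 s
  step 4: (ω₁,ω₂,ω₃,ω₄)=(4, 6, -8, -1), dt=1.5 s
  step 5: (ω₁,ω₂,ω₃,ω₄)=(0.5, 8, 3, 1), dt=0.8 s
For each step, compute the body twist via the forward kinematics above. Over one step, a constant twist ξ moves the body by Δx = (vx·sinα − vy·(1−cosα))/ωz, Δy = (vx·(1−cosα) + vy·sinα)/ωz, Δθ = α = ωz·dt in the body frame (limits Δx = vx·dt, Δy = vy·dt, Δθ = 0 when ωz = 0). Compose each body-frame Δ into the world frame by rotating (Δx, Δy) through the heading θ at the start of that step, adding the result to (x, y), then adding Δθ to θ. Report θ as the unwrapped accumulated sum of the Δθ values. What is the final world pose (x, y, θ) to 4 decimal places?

step 1: ξ=(vx,vy,ωz)=(-0.3200, 0.0200, 0.1143), dt=1.2 → body Δ=(-0.3844, -0.0024, 0.1371) → world pose (-0.3844, -0.0024, 0.1371)
step 2: ξ=(vx,vy,ωz)=(0.0100, 0.1700, 0.0286), dt=1.5 → body Δ=(0.0095, 0.2552, 0.0429) → world pose (-0.4099, 0.2518, 0.1800)
step 3: ξ=(vx,vy,ωz)=(0.0100, 0.2500, 0.1429), dt=0.5 → body Δ=(0.0005, 0.1251, 0.0714) → world pose (-0.4318, 0.3749, 0.2514)
step 4: ξ=(vx,vy,ωz)=(0.0200, -0.1000, 0.5143), dt=1.5 → body Δ=(0.0822, -0.1246, 0.7714) → world pose (-0.3212, 0.2747, 1.0229)
step 5: ξ=(vx,vy,ωz)=(0.2500, 0.1900, 0.3143), dt=0.8 → body Δ=(0.1789, 0.1754, 0.2514) → world pose (-0.3777, 0.5188, 1.2743)

(-0.3777, 0.5188, 1.2743)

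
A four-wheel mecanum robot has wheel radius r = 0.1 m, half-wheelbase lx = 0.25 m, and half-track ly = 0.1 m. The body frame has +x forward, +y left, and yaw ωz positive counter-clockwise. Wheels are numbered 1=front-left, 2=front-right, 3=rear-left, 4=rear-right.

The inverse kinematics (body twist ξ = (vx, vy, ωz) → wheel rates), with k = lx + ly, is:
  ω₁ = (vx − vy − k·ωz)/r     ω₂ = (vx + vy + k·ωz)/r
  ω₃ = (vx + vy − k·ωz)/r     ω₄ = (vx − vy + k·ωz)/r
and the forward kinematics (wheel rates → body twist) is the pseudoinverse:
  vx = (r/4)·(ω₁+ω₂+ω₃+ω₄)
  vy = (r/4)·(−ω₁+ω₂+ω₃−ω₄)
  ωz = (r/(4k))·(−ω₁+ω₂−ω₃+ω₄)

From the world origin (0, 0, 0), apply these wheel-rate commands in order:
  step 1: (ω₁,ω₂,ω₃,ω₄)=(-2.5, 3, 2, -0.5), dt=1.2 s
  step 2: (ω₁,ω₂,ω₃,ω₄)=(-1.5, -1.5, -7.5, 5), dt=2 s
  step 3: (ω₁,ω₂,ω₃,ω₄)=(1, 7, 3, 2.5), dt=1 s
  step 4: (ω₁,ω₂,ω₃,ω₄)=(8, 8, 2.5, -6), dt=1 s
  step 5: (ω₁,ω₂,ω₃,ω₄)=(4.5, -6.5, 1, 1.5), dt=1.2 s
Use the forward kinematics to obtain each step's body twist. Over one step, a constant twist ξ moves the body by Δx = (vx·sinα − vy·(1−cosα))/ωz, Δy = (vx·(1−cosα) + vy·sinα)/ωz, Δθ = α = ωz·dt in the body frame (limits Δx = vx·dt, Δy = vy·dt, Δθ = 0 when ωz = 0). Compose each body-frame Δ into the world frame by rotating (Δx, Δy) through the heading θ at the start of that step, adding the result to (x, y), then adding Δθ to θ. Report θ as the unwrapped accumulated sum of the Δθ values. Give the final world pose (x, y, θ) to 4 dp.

(0.0829, 0.0661, 0.9286)

step 1: ξ=(vx,vy,ωz)=(0.0500, 0.2000, 0.2143), dt=1.2 → body Δ=(0.0287, 0.2450, 0.2571) → world pose (0.0287, 0.2450, 0.2571)
step 2: ξ=(vx,vy,ωz)=(-0.1375, -0.3125, 0.8929), dt=2.0 → body Δ=(0.2742, -0.5288, 1.7857) → world pose (0.4283, -0.1966, 2.0429)
step 3: ξ=(vx,vy,ωz)=(0.3375, 0.1625, 0.3929), dt=1.0 → body Δ=(0.2974, 0.2238, 0.3929) → world pose (0.0938, -0.0336, 2.4357)
step 4: ξ=(vx,vy,ωz)=(0.3125, 0.2125, -0.6071), dt=1.0 → body Δ=(0.3562, 0.1077, -0.6071) → world pose (-0.2472, 0.1156, 1.8286)
step 5: ξ=(vx,vy,ωz)=(0.0125, -0.2875, -0.7500), dt=1.2 → body Δ=(-0.1320, -0.3066, -0.9000) → world pose (0.0829, 0.0661, 0.9286)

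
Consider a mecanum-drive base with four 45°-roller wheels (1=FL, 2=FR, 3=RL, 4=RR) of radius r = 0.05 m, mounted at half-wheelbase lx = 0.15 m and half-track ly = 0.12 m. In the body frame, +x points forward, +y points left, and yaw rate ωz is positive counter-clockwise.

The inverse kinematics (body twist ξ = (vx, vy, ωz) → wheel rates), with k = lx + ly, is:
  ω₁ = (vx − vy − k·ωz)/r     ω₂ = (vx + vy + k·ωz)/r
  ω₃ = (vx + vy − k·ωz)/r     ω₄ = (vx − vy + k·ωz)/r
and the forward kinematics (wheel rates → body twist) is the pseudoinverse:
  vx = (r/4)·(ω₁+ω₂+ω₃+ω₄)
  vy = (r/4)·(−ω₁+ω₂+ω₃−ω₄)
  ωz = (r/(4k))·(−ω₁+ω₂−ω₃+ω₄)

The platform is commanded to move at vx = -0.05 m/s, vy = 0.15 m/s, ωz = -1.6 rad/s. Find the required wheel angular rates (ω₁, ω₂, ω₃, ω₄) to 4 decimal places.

k = lx + ly = 0.15 + 0.12 = 0.2700;  k·ωz = 0.2700·-1.6 = -0.4320
ω₁ (FL) = (vx − vy − k·ωz)/r = 0.2320/0.05 = 4.6400
ω₂ (FR) = (vx + vy + k·ωz)/r = -0.3320/0.05 = -6.6400
ω₃ (RL) = (vx + vy − k·ωz)/r = 0.5320/0.05 = 10.6400
ω₄ (RR) = (vx − vy + k·ωz)/r = -0.6320/0.05 = -12.6400

(4.6400, -6.6400, 10.6400, -12.6400)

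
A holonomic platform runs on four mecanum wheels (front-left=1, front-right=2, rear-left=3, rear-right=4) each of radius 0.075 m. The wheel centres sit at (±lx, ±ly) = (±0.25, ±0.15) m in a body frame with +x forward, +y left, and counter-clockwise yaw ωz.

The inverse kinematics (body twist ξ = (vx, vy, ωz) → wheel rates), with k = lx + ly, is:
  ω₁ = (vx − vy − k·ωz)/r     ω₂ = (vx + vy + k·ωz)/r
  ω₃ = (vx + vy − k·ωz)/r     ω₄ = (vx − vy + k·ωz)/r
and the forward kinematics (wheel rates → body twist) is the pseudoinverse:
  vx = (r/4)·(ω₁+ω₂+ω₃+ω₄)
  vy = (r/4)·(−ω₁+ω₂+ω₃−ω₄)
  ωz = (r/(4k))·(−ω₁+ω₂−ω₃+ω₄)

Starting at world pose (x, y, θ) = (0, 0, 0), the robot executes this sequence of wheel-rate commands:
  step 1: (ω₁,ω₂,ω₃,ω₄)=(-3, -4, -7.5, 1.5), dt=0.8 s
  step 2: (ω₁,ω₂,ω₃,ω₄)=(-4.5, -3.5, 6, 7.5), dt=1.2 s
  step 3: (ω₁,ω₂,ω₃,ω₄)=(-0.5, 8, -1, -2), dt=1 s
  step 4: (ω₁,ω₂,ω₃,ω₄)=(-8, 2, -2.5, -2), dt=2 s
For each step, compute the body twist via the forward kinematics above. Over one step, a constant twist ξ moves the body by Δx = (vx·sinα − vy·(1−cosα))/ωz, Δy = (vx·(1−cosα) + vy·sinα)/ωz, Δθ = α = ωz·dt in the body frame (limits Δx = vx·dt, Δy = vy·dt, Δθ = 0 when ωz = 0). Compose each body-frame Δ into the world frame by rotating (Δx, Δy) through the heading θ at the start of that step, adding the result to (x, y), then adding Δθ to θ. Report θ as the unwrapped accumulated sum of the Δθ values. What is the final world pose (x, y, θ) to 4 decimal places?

step 1: ξ=(vx,vy,ωz)=(-0.2437, -0.1875, 0.3750), dt=0.8 → body Δ=(-0.1698, -0.1768, 0.3000) → world pose (-0.1698, -0.1768, 0.3000)
step 2: ξ=(vx,vy,ωz)=(0.1031, -0.0094, 0.1172), dt=1.2 → body Δ=(0.1241, -0.0025, 0.1406) → world pose (-0.0504, -0.1425, 0.4406)
step 3: ξ=(vx,vy,ωz)=(0.0844, 0.1781, 0.3516), dt=1.0 → body Δ=(0.0517, 0.1892, 0.3516) → world pose (-0.0844, 0.0506, 0.7922)
step 4: ξ=(vx,vy,ωz)=(-0.1969, 0.1781, 0.4922), dt=2.0 → body Δ=(-0.4948, 0.1228, 0.9844) → world pose (-0.5193, -0.2154, 1.7766)

(-0.5193, -0.2154, 1.7766)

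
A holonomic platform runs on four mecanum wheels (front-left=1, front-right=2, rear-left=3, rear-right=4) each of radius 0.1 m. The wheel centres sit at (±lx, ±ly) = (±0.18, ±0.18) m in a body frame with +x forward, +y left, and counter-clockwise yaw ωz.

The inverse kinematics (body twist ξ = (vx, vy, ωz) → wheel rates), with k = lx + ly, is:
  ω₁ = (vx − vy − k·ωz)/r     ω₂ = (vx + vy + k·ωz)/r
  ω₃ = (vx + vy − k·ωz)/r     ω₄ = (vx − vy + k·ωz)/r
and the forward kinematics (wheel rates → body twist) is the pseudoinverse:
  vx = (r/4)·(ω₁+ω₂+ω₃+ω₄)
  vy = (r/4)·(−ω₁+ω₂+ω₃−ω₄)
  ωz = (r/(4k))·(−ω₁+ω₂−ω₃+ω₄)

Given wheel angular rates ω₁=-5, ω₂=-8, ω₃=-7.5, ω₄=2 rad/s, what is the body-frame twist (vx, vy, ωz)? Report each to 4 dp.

k = lx + ly = 0.18 + 0.18 = 0.3600
ω₁+ω₂+ω₃+ω₄ = -18.5000  →  vx = (0.1/4)·-18.5000 = -0.4625
−ω₁+ω₂+ω₃−ω₄ = -12.5000  →  vy = (0.1/4)·-12.5000 = -0.3125
−ω₁+ω₂−ω₃+ω₄ = 6.5000  →  ωz = (0.1/1.4400)·6.5000 = 0.4514

(-0.4625, -0.3125, 0.4514)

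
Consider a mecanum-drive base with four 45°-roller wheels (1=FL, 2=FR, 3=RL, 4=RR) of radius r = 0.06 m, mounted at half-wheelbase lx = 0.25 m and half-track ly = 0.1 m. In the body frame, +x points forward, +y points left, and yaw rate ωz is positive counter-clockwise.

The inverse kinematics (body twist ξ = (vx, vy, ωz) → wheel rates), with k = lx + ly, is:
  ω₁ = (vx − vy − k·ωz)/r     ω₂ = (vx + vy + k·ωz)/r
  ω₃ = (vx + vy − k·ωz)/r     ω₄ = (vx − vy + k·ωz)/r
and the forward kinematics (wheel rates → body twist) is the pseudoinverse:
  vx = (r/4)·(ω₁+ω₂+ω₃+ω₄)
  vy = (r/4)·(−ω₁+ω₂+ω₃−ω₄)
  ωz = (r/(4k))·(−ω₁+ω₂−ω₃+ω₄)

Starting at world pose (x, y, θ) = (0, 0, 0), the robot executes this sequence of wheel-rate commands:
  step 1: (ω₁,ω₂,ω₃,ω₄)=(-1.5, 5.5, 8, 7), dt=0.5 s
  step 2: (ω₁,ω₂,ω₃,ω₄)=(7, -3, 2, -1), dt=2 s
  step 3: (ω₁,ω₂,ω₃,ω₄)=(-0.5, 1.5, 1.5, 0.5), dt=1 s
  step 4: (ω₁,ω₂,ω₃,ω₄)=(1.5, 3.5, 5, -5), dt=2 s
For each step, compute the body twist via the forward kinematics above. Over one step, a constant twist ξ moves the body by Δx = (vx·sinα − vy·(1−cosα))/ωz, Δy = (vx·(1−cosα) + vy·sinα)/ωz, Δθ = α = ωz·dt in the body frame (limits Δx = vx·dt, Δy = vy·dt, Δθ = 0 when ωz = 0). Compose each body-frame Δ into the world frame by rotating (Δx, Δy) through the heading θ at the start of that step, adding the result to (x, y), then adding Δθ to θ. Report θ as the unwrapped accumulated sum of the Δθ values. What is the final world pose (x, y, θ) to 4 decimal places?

step 1: ξ=(vx,vy,ωz)=(0.2850, 0.1200, 0.2571), dt=0.5 → body Δ=(0.1383, 0.0690, 0.1286) → world pose (0.1383, 0.0690, 0.1286)
step 2: ξ=(vx,vy,ωz)=(0.0750, -0.1050, -0.5571), dt=2.0 → body Δ=(0.0154, -0.2444, -1.1143) → world pose (0.1849, -0.1715, -0.9857)
step 3: ξ=(vx,vy,ωz)=(0.0450, 0.0450, 0.0429), dt=1.0 → body Δ=(0.0440, 0.0460, 0.0429) → world pose (0.2475, -0.1828, -0.9429)
step 4: ξ=(vx,vy,ωz)=(0.0750, 0.1800, -0.3429), dt=2.0 → body Δ=(0.2572, 0.2830, -0.6857) → world pose (0.6276, -0.2246, -1.6286)

(0.6276, -0.2246, -1.6286)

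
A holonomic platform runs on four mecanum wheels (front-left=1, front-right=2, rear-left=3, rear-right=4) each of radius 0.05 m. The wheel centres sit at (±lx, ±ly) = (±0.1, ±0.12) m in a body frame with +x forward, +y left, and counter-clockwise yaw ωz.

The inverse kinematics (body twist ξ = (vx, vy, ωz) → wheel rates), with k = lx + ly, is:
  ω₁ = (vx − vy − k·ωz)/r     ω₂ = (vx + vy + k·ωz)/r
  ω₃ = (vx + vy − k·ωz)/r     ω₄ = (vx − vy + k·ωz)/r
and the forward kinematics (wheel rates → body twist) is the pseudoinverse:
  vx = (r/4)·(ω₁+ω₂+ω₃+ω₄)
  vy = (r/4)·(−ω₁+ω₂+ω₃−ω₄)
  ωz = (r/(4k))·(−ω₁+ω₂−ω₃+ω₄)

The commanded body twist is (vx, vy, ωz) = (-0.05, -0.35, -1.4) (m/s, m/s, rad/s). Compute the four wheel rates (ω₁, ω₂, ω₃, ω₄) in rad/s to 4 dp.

k = lx + ly = 0.1 + 0.12 = 0.2200;  k·ωz = 0.2200·-1.4 = -0.3080
ω₁ (FL) = (vx − vy − k·ωz)/r = 0.6080/0.05 = 12.1600
ω₂ (FR) = (vx + vy + k·ωz)/r = -0.7080/0.05 = -14.1600
ω₃ (RL) = (vx + vy − k·ωz)/r = -0.0920/0.05 = -1.8400
ω₄ (RR) = (vx − vy + k·ωz)/r = -0.0080/0.05 = -0.1600

(12.1600, -14.1600, -1.8400, -0.1600)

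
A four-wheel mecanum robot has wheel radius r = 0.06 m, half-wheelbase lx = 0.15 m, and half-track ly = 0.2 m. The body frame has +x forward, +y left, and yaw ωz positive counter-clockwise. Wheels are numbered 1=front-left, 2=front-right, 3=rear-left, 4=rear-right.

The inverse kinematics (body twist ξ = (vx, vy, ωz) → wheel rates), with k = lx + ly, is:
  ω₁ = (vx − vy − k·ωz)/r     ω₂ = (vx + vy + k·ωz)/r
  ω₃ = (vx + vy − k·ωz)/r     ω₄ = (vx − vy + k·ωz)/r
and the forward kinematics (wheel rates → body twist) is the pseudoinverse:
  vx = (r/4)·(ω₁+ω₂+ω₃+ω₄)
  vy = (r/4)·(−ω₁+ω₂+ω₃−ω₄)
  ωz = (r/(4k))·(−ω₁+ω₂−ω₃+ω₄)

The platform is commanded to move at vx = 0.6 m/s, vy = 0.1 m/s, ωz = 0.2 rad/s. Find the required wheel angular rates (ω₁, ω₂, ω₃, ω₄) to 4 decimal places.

k = lx + ly = 0.15 + 0.2 = 0.3500;  k·ωz = 0.3500·0.2 = 0.0700
ω₁ (FL) = (vx − vy − k·ωz)/r = 0.4300/0.06 = 7.1667
ω₂ (FR) = (vx + vy + k·ωz)/r = 0.7700/0.06 = 12.8333
ω₃ (RL) = (vx + vy − k·ωz)/r = 0.6300/0.06 = 10.5000
ω₄ (RR) = (vx − vy + k·ωz)/r = 0.5700/0.06 = 9.5000

(7.1667, 12.8333, 10.5000, 9.5000)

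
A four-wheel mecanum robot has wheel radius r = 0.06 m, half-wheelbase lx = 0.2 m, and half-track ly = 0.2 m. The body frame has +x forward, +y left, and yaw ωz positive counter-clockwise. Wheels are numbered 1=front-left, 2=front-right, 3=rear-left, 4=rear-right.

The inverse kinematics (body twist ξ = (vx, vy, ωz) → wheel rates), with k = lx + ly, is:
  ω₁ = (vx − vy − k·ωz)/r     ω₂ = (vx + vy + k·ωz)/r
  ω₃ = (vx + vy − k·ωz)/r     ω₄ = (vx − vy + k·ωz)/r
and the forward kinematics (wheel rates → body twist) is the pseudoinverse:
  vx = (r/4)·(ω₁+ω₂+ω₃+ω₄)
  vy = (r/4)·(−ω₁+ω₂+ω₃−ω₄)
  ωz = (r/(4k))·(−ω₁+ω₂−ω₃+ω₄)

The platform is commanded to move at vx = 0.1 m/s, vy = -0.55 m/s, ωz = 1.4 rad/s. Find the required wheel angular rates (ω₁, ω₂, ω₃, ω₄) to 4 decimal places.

k = lx + ly = 0.2 + 0.2 = 0.4000;  k·ωz = 0.4000·1.4 = 0.5600
ω₁ (FL) = (vx − vy − k·ωz)/r = 0.0900/0.06 = 1.5000
ω₂ (FR) = (vx + vy + k·ωz)/r = 0.1100/0.06 = 1.8333
ω₃ (RL) = (vx + vy − k·ωz)/r = -1.0100/0.06 = -16.8333
ω₄ (RR) = (vx − vy + k·ωz)/r = 1.2100/0.06 = 20.1667

(1.5000, 1.8333, -16.8333, 20.1667)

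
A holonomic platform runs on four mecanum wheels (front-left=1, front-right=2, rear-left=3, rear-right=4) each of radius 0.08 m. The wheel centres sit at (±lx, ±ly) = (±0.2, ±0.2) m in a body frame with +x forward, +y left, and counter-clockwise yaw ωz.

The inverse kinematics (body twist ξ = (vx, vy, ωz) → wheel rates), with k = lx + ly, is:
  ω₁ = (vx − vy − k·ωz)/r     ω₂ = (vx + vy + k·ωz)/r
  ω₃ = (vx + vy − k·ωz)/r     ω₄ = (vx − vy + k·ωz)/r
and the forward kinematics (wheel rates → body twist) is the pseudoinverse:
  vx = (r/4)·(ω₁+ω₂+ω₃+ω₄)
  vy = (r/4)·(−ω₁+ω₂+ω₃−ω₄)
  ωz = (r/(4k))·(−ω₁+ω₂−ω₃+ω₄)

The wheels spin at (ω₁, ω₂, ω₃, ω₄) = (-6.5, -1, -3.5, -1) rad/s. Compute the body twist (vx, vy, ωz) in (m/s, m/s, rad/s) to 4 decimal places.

k = lx + ly = 0.2 + 0.2 = 0.4000
ω₁+ω₂+ω₃+ω₄ = -12.0000  →  vx = (0.08/4)·-12.0000 = -0.2400
−ω₁+ω₂+ω₃−ω₄ = 3.0000  →  vy = (0.08/4)·3.0000 = 0.0600
−ω₁+ω₂−ω₃+ω₄ = 8.0000  →  ωz = (0.08/1.6000)·8.0000 = 0.4000

(-0.2400, 0.0600, 0.4000)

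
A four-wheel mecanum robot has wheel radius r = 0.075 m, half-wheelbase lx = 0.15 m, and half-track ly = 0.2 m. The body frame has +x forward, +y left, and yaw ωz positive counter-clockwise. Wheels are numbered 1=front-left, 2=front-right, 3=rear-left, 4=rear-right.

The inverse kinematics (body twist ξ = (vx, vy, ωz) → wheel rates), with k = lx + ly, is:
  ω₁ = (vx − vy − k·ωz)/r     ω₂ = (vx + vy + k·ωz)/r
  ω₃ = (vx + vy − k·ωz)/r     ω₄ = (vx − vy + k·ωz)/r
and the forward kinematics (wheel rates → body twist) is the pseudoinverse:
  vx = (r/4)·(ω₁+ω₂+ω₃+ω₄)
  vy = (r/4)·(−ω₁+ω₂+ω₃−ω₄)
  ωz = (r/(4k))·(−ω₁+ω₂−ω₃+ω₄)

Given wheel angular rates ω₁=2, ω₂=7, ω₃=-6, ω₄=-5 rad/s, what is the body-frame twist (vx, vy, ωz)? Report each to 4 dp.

(-0.0375, 0.0750, 0.3214)

k = lx + ly = 0.15 + 0.2 = 0.3500
ω₁+ω₂+ω₃+ω₄ = -2.0000  →  vx = (0.075/4)·-2.0000 = -0.0375
−ω₁+ω₂+ω₃−ω₄ = 4.0000  →  vy = (0.075/4)·4.0000 = 0.0750
−ω₁+ω₂−ω₃+ω₄ = 6.0000  →  ωz = (0.075/1.4000)·6.0000 = 0.3214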